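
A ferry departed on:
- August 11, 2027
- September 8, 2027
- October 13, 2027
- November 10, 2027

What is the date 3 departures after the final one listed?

All dates are Wednesdays, 28, 35, 28 days apart.
Specifically, the 2nd Wednesday of each month.
2nd Wednesday of December 2027: December 8, 2027.
2nd Wednesday of January 2028: January 12, 2028.
February 2028 — 2nd Wednesday is February 9, 2028.

February 9, 2028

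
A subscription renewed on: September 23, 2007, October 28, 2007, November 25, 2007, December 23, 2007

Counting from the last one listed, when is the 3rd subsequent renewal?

March 23, 2008

All dates are Sundays, 35, 28, 28 days apart.
Specifically, the 4th Sunday of each month.
4th Sunday of January 2008: January 27, 2008.
4th Sunday of February 2008: February 24, 2008.
March 2008 — 4th Sunday is March 23, 2008.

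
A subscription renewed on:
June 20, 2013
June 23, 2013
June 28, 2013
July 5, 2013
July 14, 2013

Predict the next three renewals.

The spacing grows by 2 each time: 3, 5, 7, 9 days.
Next gap: 11 days. July 14, 2013 + 11 days = July 25, 2013.
Next gap: 13 days. July 25, 2013 + 13 days = August 7, 2013.
Next gap: 15 days. August 7, 2013 + 15 days = August 22, 2013.

July 25, 2013; August 7, 2013; August 22, 2013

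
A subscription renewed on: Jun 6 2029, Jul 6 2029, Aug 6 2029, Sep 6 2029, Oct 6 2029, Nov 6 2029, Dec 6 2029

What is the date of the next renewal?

Each date is the 6th; the gaps (30, 31, 31, 30, 31, 30) track the month lengths.
The rule is the 6th of each month.
Next: January 2030 → Jan 6 2030.

Jan 6 2030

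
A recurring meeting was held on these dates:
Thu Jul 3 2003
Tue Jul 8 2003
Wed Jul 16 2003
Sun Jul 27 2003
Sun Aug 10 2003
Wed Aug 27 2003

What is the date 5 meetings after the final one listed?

Sun Jan 4 2004

Intervals are 5, 8, 11, 14, 17 days — an arithmetic progression with common difference 3.
Next gap: 20 days. Wed Aug 27 2003 + 20 days = Tue Sep 16 2003.
Next gap: 23 days. Tue Sep 16 2003 + 23 days = Thu Oct 9 2003.
Next gap: 26 days. Thu Oct 9 2003 + 26 days = Tue Nov 4 2003.
Next gap: 29 days. Tue Nov 4 2003 + 29 days = Wed Dec 3 2003.
Next gap: 32 days. Wed Dec 3 2003 + 32 days = Sun Jan 4 2004.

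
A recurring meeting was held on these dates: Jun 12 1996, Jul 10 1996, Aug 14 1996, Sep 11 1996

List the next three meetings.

Oct 9 1996, Nov 13 1996, Dec 11 1996

These are Wednesdays at 28- or 35-day spacing (28, 35, 28).
The pattern: 2nd Wednesday of the month.
2nd Wednesday of October 1996: Oct 9 1996.
November 1996 — 2nd Wednesday is Nov 13 1996.
2nd Wednesday of December 1996: Dec 11 1996.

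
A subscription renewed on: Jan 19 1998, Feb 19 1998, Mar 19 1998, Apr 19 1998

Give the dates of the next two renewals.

May 19 1998, Jun 19 1998

Each date is the 19th; the gaps (31, 28, 31) track the month lengths.
The rule is the 19th of each month.
May 1998: May 19 1998.
June 1998: Jun 19 1998.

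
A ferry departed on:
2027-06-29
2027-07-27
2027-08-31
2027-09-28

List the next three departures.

2027-10-26, 2027-11-30, 2027-12-28

All Tuesdays; the gaps (28, 35, 28) vary with month length.
This is the last Tuesday of each month.
Last Tuesday of October 2027: 2027-10-26.
Last Tuesday of November 2027: 2027-11-30.
December 2027 ends with Tuesday 2027-12-28.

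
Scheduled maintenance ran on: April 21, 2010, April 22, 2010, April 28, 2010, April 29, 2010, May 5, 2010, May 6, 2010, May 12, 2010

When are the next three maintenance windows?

May 13, 2010; May 19, 2010; May 20, 2010

The gap pattern 1, 6, 1, 6, 1, 6 repeats every 2 events.
These are the Wednesdays and Thursdays of each week.
Next Thursday: May 13, 2010.
The following Wednesday is May 19, 2010.
Next Thursday: May 20, 2010.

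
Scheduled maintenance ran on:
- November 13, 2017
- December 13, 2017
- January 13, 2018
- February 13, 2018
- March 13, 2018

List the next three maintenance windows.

April 13, 2018; May 13, 2018; June 13, 2018

Gaps: 30, 31, 31, 28 days — not constant. Every event is on the 13th of the month.
Pattern: the 13th of each month.
April 2018: April 13, 2018.
Next: May 2018 → May 13, 2018.
June 2018: June 13, 2018.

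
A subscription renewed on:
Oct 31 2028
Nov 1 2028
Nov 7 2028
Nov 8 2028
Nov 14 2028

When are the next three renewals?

Gaps: 1, 6, 1, 6 days — not constant, but cyclic with period 2.
The events fall on every Tuesday and Wednesday.
The following Wednesday is Nov 15 2028.
The following Tuesday is Nov 21 2028.
Next Wednesday: Nov 22 2028.

Nov 15 2028, Nov 21 2028, Nov 22 2028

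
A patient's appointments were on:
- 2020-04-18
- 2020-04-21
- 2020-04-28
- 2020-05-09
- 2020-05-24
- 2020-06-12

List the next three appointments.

2020-07-05, 2020-08-01, 2020-09-01

Intervals are 3, 7, 11, 15, 19 days — an arithmetic progression with common difference 4.
Next gap: 23 days. 2020-06-12 + 23 days = 2020-07-05.
Next gap: 27 days. 2020-07-05 + 27 days = 2020-08-01.
Next gap: 31 days. 2020-08-01 + 31 days = 2020-09-01.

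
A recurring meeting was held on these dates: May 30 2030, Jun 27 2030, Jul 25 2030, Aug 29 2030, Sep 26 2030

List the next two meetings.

These are Thursdays with 28, 28, 35, 28-day gaps.
Each is the final Thursday of its month — May 30 2030 is past the 28th, so '4th Thursday' doesn't fit.
Last Thursday of October 2030: Oct 31 2030.
November 2030 ends with Thursday Nov 28 2030.

Oct 31 2030, Nov 28 2030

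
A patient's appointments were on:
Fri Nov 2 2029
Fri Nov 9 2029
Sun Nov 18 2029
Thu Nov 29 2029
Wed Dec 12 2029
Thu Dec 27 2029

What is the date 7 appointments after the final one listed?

Thu Jun 6 2030

Gaps: 7, 9, 11, 13, 15 days — each gap is 2 larger than the previous one.
Next gap: 17 days. Thu Dec 27 2029 + 17 days = Sun Jan 13 2030.
Next gap: 19 days. Sun Jan 13 2030 + 19 days = Fri Feb 1 2030.
Next gap: 21 days. Fri Feb 1 2030 + 21 days = Fri Feb 22 2030.
Next gap: 23 days. Fri Feb 22 2030 + 23 days = Sun Mar 17 2030.
Next gap: 25 days. Sun Mar 17 2030 + 25 days = Thu Apr 11 2030.
Next gap: 27 days. Thu Apr 11 2030 + 27 days = Wed May 8 2030.
Next gap: 29 days. Wed May 8 2030 + 29 days = Thu Jun 6 2030.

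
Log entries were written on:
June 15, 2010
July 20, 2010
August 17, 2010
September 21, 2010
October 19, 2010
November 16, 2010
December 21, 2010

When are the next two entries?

January 18, 2011; February 15, 2011

Gaps: 35, 28, 35, 28, 28, 35 days — a mix of 28 and 35. Every date is a Tuesday.
Each is the 3rd Tuesday of its month.
3rd Tuesday of January 2011: January 18, 2011.
February 2011 — 3rd Tuesday is February 15, 2011.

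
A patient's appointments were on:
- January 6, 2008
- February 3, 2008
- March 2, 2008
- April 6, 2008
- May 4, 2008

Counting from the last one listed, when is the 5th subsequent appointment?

Gaps: 28, 28, 35, 28 days — a mix of 28 and 35. Every date is a Sunday.
Each is the 1st Sunday of its month.
June 2008 — 1st Sunday is June 1, 2008.
July 2008 — 1st Sunday is July 6, 2008.
1st Sunday of August 2008: August 3, 2008.
September 2008 — 1st Sunday is September 7, 2008.
October 2008 — 1st Sunday is October 5, 2008.

October 5, 2008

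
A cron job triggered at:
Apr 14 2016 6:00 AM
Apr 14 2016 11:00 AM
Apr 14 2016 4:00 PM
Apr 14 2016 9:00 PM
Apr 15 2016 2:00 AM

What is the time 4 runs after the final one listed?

Gaps: 5, 5, 5, 5 hours — each event is 5 hours after the previous one.
Apr 15 2016 2:00 AM + 5 h = Apr 15 2016 7:00 AM.
Apr 15 2016 7:00 AM + 5 h = Apr 15 2016 12:00 PM.
Apr 15 2016 12:00 PM + 5 h = Apr 15 2016 5:00 PM.
Apr 15 2016 5:00 PM + 5 h = Apr 15 2016 10:00 PM.

Apr 15 2016 10:00 PM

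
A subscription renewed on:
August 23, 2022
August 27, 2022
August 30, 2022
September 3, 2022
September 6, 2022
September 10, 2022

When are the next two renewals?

September 13, 2022; September 17, 2022

Gaps: 4, 3, 4, 3, 4 days — not constant, but cyclic with period 2.
The events fall on every Tuesday and Saturday.
The following Tuesday is September 13, 2022.
Next Saturday: September 17, 2022.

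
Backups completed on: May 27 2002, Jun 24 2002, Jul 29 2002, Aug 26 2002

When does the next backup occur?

All Mondays; the gaps (28, 35, 28) vary with month length.
This is the last Monday of each month.
September 2002 ends with Monday Sep 30 2002.

Sep 30 2002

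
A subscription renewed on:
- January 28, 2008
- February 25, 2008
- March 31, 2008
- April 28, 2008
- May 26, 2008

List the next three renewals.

June 30, 2008; July 28, 2008; August 25, 2008

Every date is a Monday; gaps 28, 35, 28, 28 days.
Each is the last Monday of its month (at least one falls on the 29th or later, ruling out '4th Monday').
June 2008 ends with Monday June 30, 2008.
Last Monday of July 2008: July 28, 2008.
August 2008 ends with Monday August 25, 2008.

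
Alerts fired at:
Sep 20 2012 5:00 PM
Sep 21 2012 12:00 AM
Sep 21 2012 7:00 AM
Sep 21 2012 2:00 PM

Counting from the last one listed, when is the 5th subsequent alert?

Gaps: 7, 7, 7 hours — each event is 7 hours after the previous one.
Sep 21 2012 2:00 PM + 7 h = Sep 21 2012 9:00 PM.
Sep 21 2012 9:00 PM + 7 h = Sep 22 2012 4:00 AM.
Sep 22 2012 4:00 AM + 7 h = Sep 22 2012 11:00 AM.
Sep 22 2012 11:00 AM + 7 h = Sep 22 2012 6:00 PM.
Sep 22 2012 6:00 PM + 7 h = Sep 23 2012 1:00 AM.

Sep 23 2012 1:00 AM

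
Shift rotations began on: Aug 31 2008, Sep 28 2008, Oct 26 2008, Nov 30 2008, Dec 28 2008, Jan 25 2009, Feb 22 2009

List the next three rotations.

Mar 29 2009, Apr 26 2009, May 31 2009

Every date is a Sunday; gaps 28, 28, 35, 28, 28, 28 days.
Each is the last Sunday of its month (at least one falls on the 29th or later, ruling out '4th Sunday').
March 2009 ends with Sunday Mar 29 2009.
April 2009 ends with Sunday Apr 26 2009.
Last Sunday of May 2009: May 31 2009.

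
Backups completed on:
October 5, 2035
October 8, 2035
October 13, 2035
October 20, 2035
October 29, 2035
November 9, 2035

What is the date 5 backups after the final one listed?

Intervals are 3, 5, 7, 9, 11 days — an arithmetic progression with common difference 2.
Next gap: 13 days. November 9, 2035 + 13 days = November 22, 2035.
Next gap: 15 days. November 22, 2035 + 15 days = December 7, 2035.
Next gap: 17 days. December 7, 2035 + 17 days = December 24, 2035.
Next gap: 19 days. December 24, 2035 + 19 days = January 12, 2036.
Next gap: 21 days. January 12, 2036 + 21 days = February 2, 2036.

February 2, 2036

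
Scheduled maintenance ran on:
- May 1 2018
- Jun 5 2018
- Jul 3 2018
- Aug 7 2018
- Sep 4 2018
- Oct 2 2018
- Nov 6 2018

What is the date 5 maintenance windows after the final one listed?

Apr 2 2019

All dates are Tuesdays, 35, 28, 35, 28, 28, 35 days apart.
Specifically, the 1st Tuesday of each month.
1st Tuesday of December 2018: Dec 4 2018.
1st Tuesday of January 2019: Jan 1 2019.
February 2019 — 1st Tuesday is Feb 5 2019.
1st Tuesday of March 2019: Mar 5 2019.
1st Tuesday of April 2019: Apr 2 2019.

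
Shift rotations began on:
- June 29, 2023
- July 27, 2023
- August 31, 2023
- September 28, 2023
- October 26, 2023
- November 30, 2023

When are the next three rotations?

December 28, 2023; January 25, 2024; February 29, 2024

All Thursdays; the gaps (28, 35, 28, 28, 35) vary with month length.
This is the last Thursday of each month.
December 2023 ends with Thursday December 28, 2023.
January 2024 ends with Thursday January 25, 2024.
February 2024 ends with Thursday February 29, 2024.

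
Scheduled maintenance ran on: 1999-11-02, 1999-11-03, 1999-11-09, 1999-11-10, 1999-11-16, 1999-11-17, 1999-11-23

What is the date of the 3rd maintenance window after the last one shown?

1999-12-01

Every event lands on a Tuesday or Wednesday (gaps cycle 1, 6, 1, 6, 1, 6).
So the schedule is: every Tuesday and Wednesday.
Next Wednesday: 1999-11-24.
The following Tuesday is 1999-11-30.
The following Wednesday is 1999-12-01.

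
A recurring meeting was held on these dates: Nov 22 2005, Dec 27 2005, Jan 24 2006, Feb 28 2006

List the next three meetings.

Mar 28 2006, Apr 25 2006, May 23 2006

All dates are Tuesdays, 35, 28, 35 days apart.
Specifically, the 4th Tuesday of each month.
March 2006 — 4th Tuesday is Mar 28 2006.
April 2006 — 4th Tuesday is Apr 25 2006.
May 2006 — 4th Tuesday is May 23 2006.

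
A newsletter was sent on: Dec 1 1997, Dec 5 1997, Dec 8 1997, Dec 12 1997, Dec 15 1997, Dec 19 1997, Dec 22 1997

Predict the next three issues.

Dec 26 1997, Dec 29 1997, Jan 2 1998

Every event lands on a Monday or Friday (gaps cycle 4, 3, 4, 3, 4, 3).
So the schedule is: every Monday and Friday.
Next Friday: Dec 26 1997.
Next Monday: Dec 29 1997.
The following Friday is Jan 2 1998.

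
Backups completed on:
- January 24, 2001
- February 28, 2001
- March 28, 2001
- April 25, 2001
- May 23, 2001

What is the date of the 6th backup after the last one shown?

November 28, 2001

All dates are Wednesdays, 35, 28, 28, 28 days apart.
Specifically, the 4th Wednesday of each month.
June 2001 — 4th Wednesday is June 27, 2001.
July 2001 — 4th Wednesday is July 25, 2001.
4th Wednesday of August 2001: August 22, 2001.
September 2001 — 4th Wednesday is September 26, 2001.
4th Wednesday of October 2001: October 24, 2001.
November 2001 — 4th Wednesday is November 28, 2001.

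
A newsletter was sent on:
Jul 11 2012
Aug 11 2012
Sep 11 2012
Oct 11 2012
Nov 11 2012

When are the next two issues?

Dec 11 2012, Jan 11 2013

Each date is the 11th; the gaps (31, 31, 30, 31) track the month lengths.
The rule is the 11th of each month.
December 2012: Dec 11 2012.
January 2013: Jan 11 2013.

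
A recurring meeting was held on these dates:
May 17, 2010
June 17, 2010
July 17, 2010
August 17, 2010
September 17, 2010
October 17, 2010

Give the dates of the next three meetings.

November 17, 2010; December 17, 2010; January 17, 2011

Gaps: 31, 30, 31, 31, 30 days — not constant. Every event is on the 17th of the month.
Pattern: the 17th of each month.
Next: November 2010 → November 17, 2010.
Next: December 2010 → December 17, 2010.
January 2011: January 17, 2011.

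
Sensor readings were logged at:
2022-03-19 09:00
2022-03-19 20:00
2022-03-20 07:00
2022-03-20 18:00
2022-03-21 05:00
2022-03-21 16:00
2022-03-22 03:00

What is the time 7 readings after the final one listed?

2022-03-25 08:00

Spacing: 11, 11, 11, 11, 11, 11 h — constant 11 h.
2022-03-22 03:00 + 11 h = 2022-03-22 14:00.
2022-03-22 14:00 + 11 h = 2022-03-23 01:00.
2022-03-23 01:00 + 11 h = 2022-03-23 12:00.
2022-03-23 12:00 + 11 h = 2022-03-23 23:00.
2022-03-23 23:00 + 11 h = 2022-03-24 10:00.
2022-03-24 10:00 + 11 h = 2022-03-24 21:00.
2022-03-24 21:00 + 11 h = 2022-03-25 08:00.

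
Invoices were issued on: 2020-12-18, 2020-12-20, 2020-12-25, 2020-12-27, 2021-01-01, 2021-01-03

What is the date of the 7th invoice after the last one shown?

The gap pattern 2, 5, 2, 5, 2 repeats every 2 events.
These are the Fridays and Sundays of each week.
Next Friday: 2021-01-08.
Next Sunday: 2021-01-10.
The following Friday is 2021-01-15.
The following Sunday is 2021-01-17.
Next Friday: 2021-01-22.
Next Sunday: 2021-01-24.
Next Friday: 2021-01-29.

2021-01-29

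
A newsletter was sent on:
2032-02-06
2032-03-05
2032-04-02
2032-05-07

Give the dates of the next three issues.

Gaps: 28, 28, 35 days — a mix of 28 and 35. Every date is a Friday.
Each is the 1st Friday of its month.
1st Friday of June 2032: 2032-06-04.
1st Friday of July 2032: 2032-07-02.
August 2032 — 1st Friday is 2032-08-06.

2032-06-04, 2032-07-02, 2032-08-06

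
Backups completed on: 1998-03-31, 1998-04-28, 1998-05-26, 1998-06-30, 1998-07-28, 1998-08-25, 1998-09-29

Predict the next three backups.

All Tuesdays; the gaps (28, 28, 35, 28, 28, 35) vary with month length.
This is the last Tuesday of each month.
October 1998 ends with Tuesday 1998-10-27.
Last Tuesday of November 1998: 1998-11-24.
Last Tuesday of December 1998: 1998-12-29.

1998-10-27, 1998-11-24, 1998-12-29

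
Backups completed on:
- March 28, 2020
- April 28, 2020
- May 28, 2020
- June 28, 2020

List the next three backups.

July 28, 2020; August 28, 2020; September 28, 2020

Gaps: 31, 30, 31 days — not constant. Every event is on the 28th of the month.
Pattern: the 28th of each month.
Next: July 2020 → July 28, 2020.
Next: August 2020 → August 28, 2020.
September 2020: September 28, 2020.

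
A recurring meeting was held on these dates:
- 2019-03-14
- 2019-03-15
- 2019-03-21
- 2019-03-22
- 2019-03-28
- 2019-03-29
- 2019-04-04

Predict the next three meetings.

2019-04-05, 2019-04-11, 2019-04-12

Gaps: 1, 6, 1, 6, 1, 6 days — not constant, but cyclic with period 2.
The events fall on every Thursday and Friday.
Next Friday: 2019-04-05.
The following Thursday is 2019-04-11.
Next Friday: 2019-04-12.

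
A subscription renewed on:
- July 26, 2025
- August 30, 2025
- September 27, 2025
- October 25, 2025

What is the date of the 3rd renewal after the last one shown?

January 31, 2026

These are Saturdays with 35, 28, 28-day gaps.
Each is the final Saturday of its month — August 30, 2025 is past the 28th, so '4th Saturday' doesn't fit.
November 2025 ends with Saturday November 29, 2025.
December 2025 ends with Saturday December 27, 2025.
Last Saturday of January 2026: January 31, 2026.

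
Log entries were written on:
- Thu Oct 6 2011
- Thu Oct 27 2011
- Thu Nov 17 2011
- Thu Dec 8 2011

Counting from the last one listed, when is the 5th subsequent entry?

The spacing is 21, 21, 21 days — always 21 days.
Thu Dec 8 2011 + 21 days = Thu Dec 29 2011.
Thu Dec 29 2011 + 21 days = Thu Jan 19 2012.
Thu Jan 19 2012 + 21 days = Thu Feb 9 2012.
Thu Feb 9 2012 + 21 days = Thu Mar 1 2012.
Thu Mar 1 2012 + 21 days = Thu Mar 22 2012.

Thu Mar 22 2012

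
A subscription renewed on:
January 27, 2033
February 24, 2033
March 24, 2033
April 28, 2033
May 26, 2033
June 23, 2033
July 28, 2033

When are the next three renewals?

All dates are Thursdays, 28, 28, 35, 28, 28, 35 days apart.
Specifically, the 4th Thursday of each month.
4th Thursday of August 2033: August 25, 2033.
4th Thursday of September 2033: September 22, 2033.
4th Thursday of October 2033: October 27, 2033.

August 25, 2033; September 22, 2033; October 27, 2033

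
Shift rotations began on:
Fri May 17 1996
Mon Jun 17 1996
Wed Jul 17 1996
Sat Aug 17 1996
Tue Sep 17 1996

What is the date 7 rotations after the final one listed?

Thu Apr 17 1997

Gaps: 31, 30, 31, 31 days — not constant. Every event is on the 17th of the month.
Pattern: the 17th of each month.
Next: October 1996 → Thu Oct 17 1996.
November 1996: Sun Nov 17 1996.
December 1996: Tue Dec 17 1996.
January 1997: Fri Jan 17 1997.
Next: February 1997 → Mon Feb 17 1997.
March 1997: Mon Mar 17 1997.
April 1997: Thu Apr 17 1997.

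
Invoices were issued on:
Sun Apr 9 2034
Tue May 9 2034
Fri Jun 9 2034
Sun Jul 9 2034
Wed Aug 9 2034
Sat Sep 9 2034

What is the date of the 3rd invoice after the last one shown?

Sat Dec 9 2034

Each date is the 9th; the gaps (30, 31, 30, 31, 31) track the month lengths.
The rule is the 9th of each month.
October 2034: Mon Oct 9 2034.
November 2034: Thu Nov 9 2034.
Next: December 2034 → Sat Dec 9 2034.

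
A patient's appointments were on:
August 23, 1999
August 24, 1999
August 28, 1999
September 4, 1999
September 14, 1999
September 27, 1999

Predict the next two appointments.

Gaps: 1, 4, 7, 10, 13 days — each gap is 3 larger than the previous one.
Next gap: 16 days. September 27, 1999 + 16 days = October 13, 1999.
Next gap: 19 days. October 13, 1999 + 19 days = November 1, 1999.

October 13, 1999; November 1, 1999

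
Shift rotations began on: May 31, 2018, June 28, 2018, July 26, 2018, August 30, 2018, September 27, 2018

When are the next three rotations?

October 25, 2018; November 29, 2018; December 27, 2018

All Thursdays; the gaps (28, 28, 35, 28) vary with month length.
This is the last Thursday of each month.
October 2018 ends with Thursday October 25, 2018.
November 2018 ends with Thursday November 29, 2018.
Last Thursday of December 2018: December 27, 2018.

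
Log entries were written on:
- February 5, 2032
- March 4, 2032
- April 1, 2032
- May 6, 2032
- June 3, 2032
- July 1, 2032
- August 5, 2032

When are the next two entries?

Gaps: 28, 28, 35, 28, 28, 35 days — a mix of 28 and 35. Every date is a Thursday.
Each is the 1st Thursday of its month.
September 2032 — 1st Thursday is September 2, 2032.
1st Thursday of October 2032: October 7, 2032.

September 2, 2032; October 7, 2032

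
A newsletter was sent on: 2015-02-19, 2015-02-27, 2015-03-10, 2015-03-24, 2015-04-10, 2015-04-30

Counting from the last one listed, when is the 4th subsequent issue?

Intervals are 8, 11, 14, 17, 20 days — an arithmetic progression with common difference 3.
Next gap: 23 days. 2015-04-30 + 23 days = 2015-05-23.
Next gap: 26 days. 2015-05-23 + 26 days = 2015-06-18.
Next gap: 29 days. 2015-06-18 + 29 days = 2015-07-17.
Next gap: 32 days. 2015-07-17 + 32 days = 2015-08-18.

2015-08-18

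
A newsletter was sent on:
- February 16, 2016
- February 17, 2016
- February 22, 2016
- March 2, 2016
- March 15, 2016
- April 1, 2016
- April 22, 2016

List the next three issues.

The spacing grows by 4 each time: 1, 5, 9, 13, 17, 21 days.
Next gap: 25 days. April 22, 2016 + 25 days = May 17, 2016.
Next gap: 29 days. May 17, 2016 + 29 days = June 15, 2016.
Next gap: 33 days. June 15, 2016 + 33 days = July 18, 2016.

May 17, 2016; June 15, 2016; July 18, 2016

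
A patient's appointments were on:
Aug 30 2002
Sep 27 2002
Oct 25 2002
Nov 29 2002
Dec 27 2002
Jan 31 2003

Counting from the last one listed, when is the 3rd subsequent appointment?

These are Fridays with 28, 28, 35, 28, 35-day gaps.
Each is the final Friday of its month — Aug 30 2002 is past the 28th, so '4th Friday' doesn't fit.
Last Friday of February 2003: Feb 28 2003.
Last Friday of March 2003: Mar 28 2003.
April 2003 ends with Friday Apr 25 2003.

Apr 25 2003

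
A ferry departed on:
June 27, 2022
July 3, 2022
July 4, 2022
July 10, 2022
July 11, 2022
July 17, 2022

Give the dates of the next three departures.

The gap pattern 6, 1, 6, 1, 6 repeats every 2 events.
These are the Mondays and Sundays of each week.
Next Monday: July 18, 2022.
The following Sunday is July 24, 2022.
The following Monday is July 25, 2022.

July 18, 2022; July 24, 2022; July 25, 2022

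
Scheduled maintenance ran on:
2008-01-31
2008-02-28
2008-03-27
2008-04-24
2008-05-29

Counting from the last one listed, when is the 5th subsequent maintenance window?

Every date is a Thursday; gaps 28, 28, 28, 35 days.
Each is the last Thursday of its month (at least one falls on the 29th or later, ruling out '4th Thursday').
Last Thursday of June 2008: 2008-06-26.
Last Thursday of July 2008: 2008-07-31.
Last Thursday of August 2008: 2008-08-28.
Last Thursday of September 2008: 2008-09-25.
Last Thursday of October 2008: 2008-10-30.

2008-10-30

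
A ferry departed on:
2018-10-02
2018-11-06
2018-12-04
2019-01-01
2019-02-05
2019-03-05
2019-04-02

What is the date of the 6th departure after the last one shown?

All dates are Tuesdays, 35, 28, 28, 35, 28, 28 days apart.
Specifically, the 1st Tuesday of each month.
May 2019 — 1st Tuesday is 2019-05-07.
1st Tuesday of June 2019: 2019-06-04.
1st Tuesday of July 2019: 2019-07-02.
August 2019 — 1st Tuesday is 2019-08-06.
1st Tuesday of September 2019: 2019-09-03.
1st Tuesday of October 2019: 2019-10-01.

2019-10-01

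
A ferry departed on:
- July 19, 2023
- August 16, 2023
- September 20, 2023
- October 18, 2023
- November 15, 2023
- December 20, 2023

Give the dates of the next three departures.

These are Wednesdays at 28- or 35-day spacing (28, 35, 28, 28, 35).
The pattern: 3rd Wednesday of the month.
3rd Wednesday of January 2024: January 17, 2024.
February 2024 — 3rd Wednesday is February 21, 2024.
3rd Wednesday of March 2024: March 20, 2024.

January 17, 2024; February 21, 2024; March 20, 2024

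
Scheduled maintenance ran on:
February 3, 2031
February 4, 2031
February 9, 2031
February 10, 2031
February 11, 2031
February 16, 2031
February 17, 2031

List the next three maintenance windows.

February 18, 2031; February 23, 2031; February 24, 2031

Every event lands on a Monday or Tuesday or Sunday (gaps cycle 1, 5, 1, 1, 5, 1).
So the schedule is: every Monday, Tuesday and Sunday.
Next Tuesday: February 18, 2031.
The following Sunday is February 23, 2031.
Next Monday: February 24, 2031.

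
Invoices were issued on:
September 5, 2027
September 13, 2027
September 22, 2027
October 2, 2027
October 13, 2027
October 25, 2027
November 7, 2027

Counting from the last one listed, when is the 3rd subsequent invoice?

December 22, 2027

Gaps: 8, 9, 10, 11, 12, 13 days — each gap is 1 larger than the previous one.
Next gap: 14 days. November 7, 2027 + 14 days = November 21, 2027.
Next gap: 15 days. November 21, 2027 + 15 days = December 6, 2027.
Next gap: 16 days. December 6, 2027 + 16 days = December 22, 2027.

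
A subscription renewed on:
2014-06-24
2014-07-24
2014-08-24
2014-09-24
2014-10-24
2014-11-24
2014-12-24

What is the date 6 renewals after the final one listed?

Gaps: 30, 31, 31, 30, 31, 30 days — not constant. Every event is on the 24th of the month.
Pattern: the 24th of each month.
Next: January 2015 → 2015-01-24.
February 2015: 2015-02-24.
March 2015: 2015-03-24.
April 2015: 2015-04-24.
Next: May 2015 → 2015-05-24.
June 2015: 2015-06-24.

2015-06-24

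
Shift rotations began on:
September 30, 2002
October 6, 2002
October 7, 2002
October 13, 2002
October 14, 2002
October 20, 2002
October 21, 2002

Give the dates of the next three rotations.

Gaps: 6, 1, 6, 1, 6, 1 days — not constant, but cyclic with period 2.
The events fall on every Monday and Sunday.
Next Sunday: October 27, 2002.
The following Monday is October 28, 2002.
Next Sunday: November 3, 2002.

October 27, 2002; October 28, 2002; November 3, 2002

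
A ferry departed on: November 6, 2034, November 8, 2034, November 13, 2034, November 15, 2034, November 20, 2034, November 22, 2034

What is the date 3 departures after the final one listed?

Every event lands on a Monday or Wednesday (gaps cycle 2, 5, 2, 5, 2).
So the schedule is: every Monday and Wednesday.
Next Monday: November 27, 2034.
Next Wednesday: November 29, 2034.
The following Monday is December 4, 2034.

December 4, 2034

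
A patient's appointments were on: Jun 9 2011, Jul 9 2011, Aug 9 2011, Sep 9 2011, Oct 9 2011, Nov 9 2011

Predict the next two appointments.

Gaps: 30, 31, 31, 30, 31 days — not constant. Every event is on the 9th of the month.
Pattern: the 9th of each month.
Next: December 2011 → Dec 9 2011.
Next: January 2012 → Jan 9 2012.

Dec 9 2011, Jan 9 2012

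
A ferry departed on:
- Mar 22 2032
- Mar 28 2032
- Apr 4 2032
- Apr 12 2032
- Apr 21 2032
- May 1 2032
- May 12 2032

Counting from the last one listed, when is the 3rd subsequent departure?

The spacing grows by 1 each time: 6, 7, 8, 9, 10, 11 days.
Next gap: 12 days. May 12 2032 + 12 days = May 24 2032.
Next gap: 13 days. May 24 2032 + 13 days = Jun 6 2032.
Next gap: 14 days. Jun 6 2032 + 14 days = Jun 20 2032.

Jun 20 2032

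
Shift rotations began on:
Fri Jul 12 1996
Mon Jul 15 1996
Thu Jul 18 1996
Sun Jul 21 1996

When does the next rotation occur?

Wed Jul 24 1996

The spacing is 3, 3, 3 days — always 3 days.
Sun Jul 21 1996 + 3 days = Wed Jul 24 1996.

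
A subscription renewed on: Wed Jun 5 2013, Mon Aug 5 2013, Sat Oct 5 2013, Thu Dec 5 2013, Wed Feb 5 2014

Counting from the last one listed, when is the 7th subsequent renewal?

Sun Apr 5 2015

Each date is the 5th; the gaps (61, 61, 61, 62) track the month lengths.
The rule is the 5th of every 2 months.
Next: April 2014 → Sat Apr 5 2014.
Next: June 2014 → Thu Jun 5 2014.
Next: August 2014 → Tue Aug 5 2014.
Next: October 2014 → Sun Oct 5 2014.
Next: December 2014 → Fri Dec 5 2014.
Next: February 2015 → Thu Feb 5 2015.
Next: April 2015 → Sun Apr 5 2015.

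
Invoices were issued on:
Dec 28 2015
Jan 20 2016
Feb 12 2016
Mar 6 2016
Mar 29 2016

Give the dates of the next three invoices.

The spacing is 23, 23, 23, 23 days — always 23 days.
Mar 29 2016 + 23 days = Apr 21 2016.
Apr 21 2016 + 23 days = May 14 2016.
May 14 2016 + 23 days = Jun 6 2016.

Apr 21 2016, May 14 2016, Jun 6 2016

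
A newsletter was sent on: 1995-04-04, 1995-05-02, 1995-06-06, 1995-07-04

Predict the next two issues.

1995-08-01, 1995-09-05

All dates are Tuesdays, 28, 35, 28 days apart.
Specifically, the 1st Tuesday of each month.
1st Tuesday of August 1995: 1995-08-01.
September 1995 — 1st Tuesday is 1995-09-05.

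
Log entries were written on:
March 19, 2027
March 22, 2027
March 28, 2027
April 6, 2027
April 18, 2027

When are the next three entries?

May 3, 2027; May 21, 2027; June 11, 2027

The spacing grows by 3 each time: 3, 6, 9, 12 days.
Next gap: 15 days. April 18, 2027 + 15 days = May 3, 2027.
Next gap: 18 days. May 3, 2027 + 18 days = May 21, 2027.
Next gap: 21 days. May 21, 2027 + 21 days = June 11, 2027.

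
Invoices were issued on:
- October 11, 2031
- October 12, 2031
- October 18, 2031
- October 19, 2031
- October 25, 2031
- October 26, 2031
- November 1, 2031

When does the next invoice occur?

November 2, 2031

Gaps: 1, 6, 1, 6, 1, 6 days — not constant, but cyclic with period 2.
The events fall on every Saturday and Sunday.
The following Sunday is November 2, 2031.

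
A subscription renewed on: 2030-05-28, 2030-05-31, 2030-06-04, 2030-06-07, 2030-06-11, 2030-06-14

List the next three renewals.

Every event lands on a Tuesday or Friday (gaps cycle 3, 4, 3, 4, 3).
So the schedule is: every Tuesday and Friday.
The following Tuesday is 2030-06-18.
Next Friday: 2030-06-21.
Next Tuesday: 2030-06-25.

2030-06-18, 2030-06-21, 2030-06-25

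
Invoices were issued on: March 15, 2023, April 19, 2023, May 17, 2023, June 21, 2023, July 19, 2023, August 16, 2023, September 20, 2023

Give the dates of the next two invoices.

October 18, 2023; November 15, 2023

All dates are Wednesdays, 35, 28, 35, 28, 28, 35 days apart.
Specifically, the 3rd Wednesday of each month.
3rd Wednesday of October 2023: October 18, 2023.
November 2023 — 3rd Wednesday is November 15, 2023.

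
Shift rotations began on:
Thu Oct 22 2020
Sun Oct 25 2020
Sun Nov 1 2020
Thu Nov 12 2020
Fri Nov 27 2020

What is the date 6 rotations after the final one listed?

Gaps: 3, 7, 11, 15 days — each gap is 4 larger than the previous one.
Next gap: 19 days. Fri Nov 27 2020 + 19 days = Wed Dec 16 2020.
Next gap: 23 days. Wed Dec 16 2020 + 23 days = Fri Jan 8 2021.
Next gap: 27 days. Fri Jan 8 2021 + 27 days = Thu Feb 4 2021.
Next gap: 31 days. Thu Feb 4 2021 + 31 days = Sun Mar 7 2021.
Next gap: 35 days. Sun Mar 7 2021 + 35 days = Sun Apr 11 2021.
Next gap: 39 days. Sun Apr 11 2021 + 39 days = Thu May 20 2021.

Thu May 20 2021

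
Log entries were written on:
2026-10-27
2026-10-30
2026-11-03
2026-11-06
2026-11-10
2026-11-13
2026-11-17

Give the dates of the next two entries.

The gap pattern 3, 4, 3, 4, 3, 4 repeats every 2 events.
These are the Tuesdays and Fridays of each week.
Next Friday: 2026-11-20.
The following Tuesday is 2026-11-24.

2026-11-20, 2026-11-24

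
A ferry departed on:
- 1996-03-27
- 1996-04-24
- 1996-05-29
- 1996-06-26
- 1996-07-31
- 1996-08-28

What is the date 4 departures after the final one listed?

These are Wednesdays with 28, 35, 28, 35, 28-day gaps.
Each is the final Wednesday of its month — 1996-05-29 is past the 28th, so '4th Wednesday' doesn't fit.
Last Wednesday of September 1996: 1996-09-25.
October 1996 ends with Wednesday 1996-10-30.
Last Wednesday of November 1996: 1996-11-27.
Last Wednesday of December 1996: 1996-12-25.

1996-12-25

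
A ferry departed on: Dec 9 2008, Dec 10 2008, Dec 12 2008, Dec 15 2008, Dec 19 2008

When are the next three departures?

Intervals are 1, 2, 3, 4 days — an arithmetic progression with common difference 1.
Next gap: 5 days. Dec 19 2008 + 5 days = Dec 24 2008.
Next gap: 6 days. Dec 24 2008 + 6 days = Dec 30 2008.
Next gap: 7 days. Dec 30 2008 + 7 days = Jan 6 2009.

Dec 24 2008, Dec 30 2008, Jan 6 2009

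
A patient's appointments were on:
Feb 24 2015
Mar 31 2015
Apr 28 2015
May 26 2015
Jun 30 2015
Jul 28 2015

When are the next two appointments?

All Tuesdays; the gaps (35, 28, 28, 35, 28) vary with month length.
This is the last Tuesday of each month.
August 2015 ends with Tuesday Aug 25 2015.
September 2015 ends with Tuesday Sep 29 2015.

Aug 25 2015, Sep 29 2015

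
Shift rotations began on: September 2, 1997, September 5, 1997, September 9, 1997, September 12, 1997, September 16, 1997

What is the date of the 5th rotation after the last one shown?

Gaps: 3, 4, 3, 4 days — not constant, but cyclic with period 2.
The events fall on every Tuesday and Friday.
Next Friday: September 19, 1997.
The following Tuesday is September 23, 1997.
The following Friday is September 26, 1997.
Next Tuesday: September 30, 1997.
The following Friday is October 3, 1997.

October 3, 1997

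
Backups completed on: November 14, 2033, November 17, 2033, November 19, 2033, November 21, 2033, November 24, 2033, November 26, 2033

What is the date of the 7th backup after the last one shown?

December 12, 2033

The gap pattern 3, 2, 2, 3, 2 repeats every 3 events.
These are the Mondays, Thursdays and Saturdays of each week.
The following Monday is November 28, 2033.
The following Thursday is December 1, 2033.
The following Saturday is December 3, 2033.
The following Monday is December 5, 2033.
The following Thursday is December 8, 2033.
The following Saturday is December 10, 2033.
Next Monday: December 12, 2033.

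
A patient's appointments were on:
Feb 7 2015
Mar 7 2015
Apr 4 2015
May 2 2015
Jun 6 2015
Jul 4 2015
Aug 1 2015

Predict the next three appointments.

Sep 5 2015, Oct 3 2015, Nov 7 2015

All dates are Saturdays, 28, 28, 28, 35, 28, 28 days apart.
Specifically, the 1st Saturday of each month.
September 2015 — 1st Saturday is Sep 5 2015.
October 2015 — 1st Saturday is Oct 3 2015.
November 2015 — 1st Saturday is Nov 7 2015.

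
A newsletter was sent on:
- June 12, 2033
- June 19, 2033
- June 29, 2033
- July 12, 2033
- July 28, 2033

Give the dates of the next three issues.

August 16, 2033; September 7, 2033; October 2, 2033

Intervals are 7, 10, 13, 16 days — an arithmetic progression with common difference 3.
Next gap: 19 days. July 28, 2033 + 19 days = August 16, 2033.
Next gap: 22 days. August 16, 2033 + 22 days = September 7, 2033.
Next gap: 25 days. September 7, 2033 + 25 days = October 2, 2033.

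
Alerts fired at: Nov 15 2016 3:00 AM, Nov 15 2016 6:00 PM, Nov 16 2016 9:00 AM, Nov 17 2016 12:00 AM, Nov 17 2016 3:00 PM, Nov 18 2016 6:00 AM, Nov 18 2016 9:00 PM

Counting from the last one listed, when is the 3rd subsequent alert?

Nov 20 2016 6:00 PM

Spacing: 15, 15, 15, 15, 15, 15 h — constant 15 h.
Nov 18 2016 9:00 PM + 15 h = Nov 19 2016 12:00 PM.
Nov 19 2016 12:00 PM + 15 h = Nov 20 2016 3:00 AM.
Nov 20 2016 3:00 AM + 15 h = Nov 20 2016 6:00 PM.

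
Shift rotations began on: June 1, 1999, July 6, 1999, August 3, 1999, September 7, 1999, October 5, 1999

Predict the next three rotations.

November 2, 1999; December 7, 1999; January 4, 2000

All dates are Tuesdays, 35, 28, 35, 28 days apart.
Specifically, the 1st Tuesday of each month.
November 1999 — 1st Tuesday is November 2, 1999.
December 1999 — 1st Tuesday is December 7, 1999.
January 2000 — 1st Tuesday is January 4, 2000.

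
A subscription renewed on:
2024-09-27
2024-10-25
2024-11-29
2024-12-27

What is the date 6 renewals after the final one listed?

Every date is a Friday; gaps 28, 35, 28 days.
Each is the last Friday of its month (at least one falls on the 29th or later, ruling out '4th Friday').
January 2025 ends with Friday 2025-01-31.
Last Friday of February 2025: 2025-02-28.
March 2025 ends with Friday 2025-03-28.
April 2025 ends with Friday 2025-04-25.
Last Friday of May 2025: 2025-05-30.
June 2025 ends with Friday 2025-06-27.

2025-06-27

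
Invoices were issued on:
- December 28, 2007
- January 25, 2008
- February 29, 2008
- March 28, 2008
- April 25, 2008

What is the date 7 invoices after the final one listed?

November 28, 2008

All Fridays; the gaps (28, 35, 28, 28) vary with month length.
This is the last Friday of each month.
Last Friday of May 2008: May 30, 2008.
Last Friday of June 2008: June 27, 2008.
Last Friday of July 2008: July 25, 2008.
Last Friday of August 2008: August 29, 2008.
September 2008 ends with Friday September 26, 2008.
October 2008 ends with Friday October 31, 2008.
November 2008 ends with Friday November 28, 2008.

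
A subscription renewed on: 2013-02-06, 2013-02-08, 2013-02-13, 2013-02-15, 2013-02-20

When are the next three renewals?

Gaps: 2, 5, 2, 5 days — not constant, but cyclic with period 2.
The events fall on every Wednesday and Friday.
The following Friday is 2013-02-22.
The following Wednesday is 2013-02-27.
The following Friday is 2013-03-01.

2013-02-22, 2013-02-27, 2013-03-01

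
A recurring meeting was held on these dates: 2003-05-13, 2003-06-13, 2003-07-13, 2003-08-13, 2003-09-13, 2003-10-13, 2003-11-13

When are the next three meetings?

2003-12-13, 2004-01-13, 2004-02-13

Gaps: 31, 30, 31, 31, 30, 31 days — not constant. Every event is on the 13th of the month.
Pattern: the 13th of each month.
December 2003: 2003-12-13.
January 2004: 2004-01-13.
February 2004: 2004-02-13.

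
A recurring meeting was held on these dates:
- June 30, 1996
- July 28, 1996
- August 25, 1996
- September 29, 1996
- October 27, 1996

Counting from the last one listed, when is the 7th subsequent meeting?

May 25, 1997

Every date is a Sunday; gaps 28, 28, 35, 28 days.
Each is the last Sunday of its month (at least one falls on the 29th or later, ruling out '4th Sunday').
Last Sunday of November 1996: November 24, 1996.
Last Sunday of December 1996: December 29, 1996.
January 1997 ends with Sunday January 26, 1997.
February 1997 ends with Sunday February 23, 1997.
March 1997 ends with Sunday March 30, 1997.
Last Sunday of April 1997: April 27, 1997.
May 1997 ends with Sunday May 25, 1997.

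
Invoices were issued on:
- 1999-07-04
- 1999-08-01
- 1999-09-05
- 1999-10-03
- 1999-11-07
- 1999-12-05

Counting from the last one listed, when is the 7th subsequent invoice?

All dates are Sundays, 28, 35, 28, 35, 28 days apart.
Specifically, the 1st Sunday of each month.
January 2000 — 1st Sunday is 2000-01-02.
1st Sunday of February 2000: 2000-02-06.
March 2000 — 1st Sunday is 2000-03-05.
April 2000 — 1st Sunday is 2000-04-02.
May 2000 — 1st Sunday is 2000-05-07.
June 2000 — 1st Sunday is 2000-06-04.
July 2000 — 1st Sunday is 2000-07-02.

2000-07-02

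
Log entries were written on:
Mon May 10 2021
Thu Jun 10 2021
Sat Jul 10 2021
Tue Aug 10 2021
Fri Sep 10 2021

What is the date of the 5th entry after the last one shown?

Thu Feb 10 2022

Gaps: 31, 30, 31, 31 days — not constant. Every event is on the 10th of the month.
Pattern: the 10th of each month.
Next: October 2021 → Sun Oct 10 2021.
November 2021: Wed Nov 10 2021.
Next: December 2021 → Fri Dec 10 2021.
Next: January 2022 → Mon Jan 10 2022.
February 2022: Thu Feb 10 2022.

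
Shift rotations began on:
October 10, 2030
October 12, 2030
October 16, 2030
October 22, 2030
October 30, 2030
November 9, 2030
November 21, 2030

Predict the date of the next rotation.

December 5, 2030

Gaps: 2, 4, 6, 8, 10, 12 days — each gap is 2 larger than the previous one.
Next gap: 14 days. November 21, 2030 + 14 days = December 5, 2030.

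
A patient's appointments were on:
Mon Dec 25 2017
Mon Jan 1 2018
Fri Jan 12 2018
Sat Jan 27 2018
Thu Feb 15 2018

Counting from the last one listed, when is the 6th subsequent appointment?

Intervals are 7, 11, 15, 19 days — an arithmetic progression with common difference 4.
Next gap: 23 days. Thu Feb 15 2018 + 23 days = Sat Mar 10 2018.
Next gap: 27 days. Sat Mar 10 2018 + 27 days = Fri Apr 6 2018.
Next gap: 31 days. Fri Apr 6 2018 + 31 days = Mon May 7 2018.
Next gap: 35 days. Mon May 7 2018 + 35 days = Mon Jun 11 2018.
Next gap: 39 days. Mon Jun 11 2018 + 39 days = Fri Jul 20 2018.
Next gap: 43 days. Fri Jul 20 2018 + 43 days = Sat Sep 1 2018.

Sat Sep 1 2018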